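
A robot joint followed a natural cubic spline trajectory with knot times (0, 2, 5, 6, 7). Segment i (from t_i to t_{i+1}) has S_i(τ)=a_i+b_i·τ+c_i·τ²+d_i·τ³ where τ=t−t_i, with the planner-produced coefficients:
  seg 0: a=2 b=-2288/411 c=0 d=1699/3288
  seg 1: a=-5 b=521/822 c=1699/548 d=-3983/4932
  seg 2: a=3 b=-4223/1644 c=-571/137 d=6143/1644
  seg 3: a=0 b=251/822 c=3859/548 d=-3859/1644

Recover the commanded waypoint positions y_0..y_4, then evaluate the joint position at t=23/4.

y_0 = S_0(0) = a_0 = 2
y_1 = S_1(0) = a_1 = -5
y_2 = S_2(0) = a_2 = 3
y_3 = S_3(0) = a_3 = 0
y_4 = S_3(1) = 5
t_q=23/4 is in segment 2 (τ=3/4); S_2(τ)=10711/35072

y_0=2 y_1=-5 y_2=3 y_3=0 y_4=5
S(23/4) = 10711/35072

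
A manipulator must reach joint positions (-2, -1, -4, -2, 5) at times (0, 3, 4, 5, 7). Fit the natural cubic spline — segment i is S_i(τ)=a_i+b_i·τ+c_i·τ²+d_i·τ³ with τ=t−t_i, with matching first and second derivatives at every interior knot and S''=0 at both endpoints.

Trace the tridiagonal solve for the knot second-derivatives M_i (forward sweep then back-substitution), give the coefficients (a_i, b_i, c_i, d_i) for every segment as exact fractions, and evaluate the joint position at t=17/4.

Δ: Δ0=1/3, Δ1=-3, Δ2=2, Δ3=7/2
row 1: diag=8, rhs=-20; c'=1/8, d'=-5/2
row 2: denom=4−1·1/8=31/8; d'=(30−1·-5/2)/(31/8)=260/31
row 3: denom=6−1·8/31=178/31; d'=(9−1·260/31)/(178/31)=19/178
back: M3=19/178
back: M2=260/31−8/31·19/178=744/89
back: M1=-5/2−1/8·744/89=-631/178
M: M0=0, M1=-631/178, M2=744/89, M3=19/178, M4=0
seg 0: a=-2, c=M0/2=0, d=(M1−M0)/(6·3)=-631/3204, b=Δ0−h0·(2M0+M1)/6=2249/1068
seg 1: a=-1, c=M1/2=-631/356, d=(M2−M1)/(6·1)=2119/1068, b=Δ1−h1·(2M1+M2)/6=-1715/534
seg 2: a=-4, c=M2/2=372/89, d=(M3−M2)/(6·1)=-1469/1068, b=Δ2−h2·(2M2+M3)/6=-859/1068
seg 3: a=-2, c=M3/2=19/356, d=(M4−M3)/(6·2)=-19/2136, b=Δ3−h3·(2M3+M4)/6=1831/534
t_q=17/4 → seg 2, τ=1/4; S=-4+-859/1068·τ+372/89·τ²+-1469/1068·τ³=-90255/22784

  seg 0: a=-2 b=2249/1068 c=0 d=-631/3204
  seg 1: a=-1 b=-1715/534 c=-631/356 d=2119/1068
  seg 2: a=-4 b=-859/1068 c=372/89 d=-1469/1068
  seg 3: a=-2 b=1831/534 c=19/356 d=-19/2136
S(17/4) = -90255/22784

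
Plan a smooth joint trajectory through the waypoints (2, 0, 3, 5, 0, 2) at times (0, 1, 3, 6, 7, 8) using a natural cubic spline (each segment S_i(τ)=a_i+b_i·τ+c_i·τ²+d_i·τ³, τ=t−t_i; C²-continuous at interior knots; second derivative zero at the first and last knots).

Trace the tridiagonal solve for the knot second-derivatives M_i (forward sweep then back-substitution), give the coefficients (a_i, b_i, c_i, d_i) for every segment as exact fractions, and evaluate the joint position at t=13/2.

Δ: Δ0=-2, Δ1=3/2, Δ2=2/3, Δ3=-5, Δ4=2
row 1: diag=6, rhs=21; c'=1/3, d'=7/2
row 2: denom=10−2·1/3=28/3; d'=(-5−2·7/2)/(28/3)=-9/7
row 3: denom=8−3·9/28=197/28; d'=(-34−3·-9/7)/(197/28)=-844/197
row 4: denom=4−1·28/197=760/197; d'=(42−1·-844/197)/(760/197)=4559/380
back: M4=4559/380
back: M3=-844/197−28/197·4559/380=-569/95
back: M2=-9/7−9/28·-569/95=243/380
back: M1=7/2−1/3·243/380=1249/380
M: M0=0, M1=1249/380, M2=243/380, M3=-569/95, M4=4559/380, M5=0
seg 0: a=2, c=M0/2=0, d=(M1−M0)/(6·1)=1249/2280, b=Δ0−h0·(2M0+M1)/6=-5809/2280
seg 1: a=0, c=M1/2=1249/760, d=(M2−M1)/(6·2)=-503/2280, b=Δ1−h1·(2M1+M2)/6=-1031/1140
seg 2: a=3, c=M2/2=243/760, d=(M3−M2)/(6·3)=-2519/6840, b=Δ2−h2·(2M2+M3)/6=689/228
seg 3: a=5, c=M3/2=-569/190, d=(M4−M3)/(6·1)=1367/456, b=Δ3−h3·(2M3+M4)/6=-11407/2280
seg 4: a=0, c=M4/2=4559/760, d=(M5−M4)/(6·1)=-4559/2280, b=Δ4−h4·(2M4+M5)/6=-2279/1140
t_q=13/2 → seg 3, τ=1/2; S=5+-11407/2280·τ+-569/190·τ²+1367/456·τ³=12917/6080

  seg 0: a=2 b=-5809/2280 c=0 d=1249/2280
  seg 1: a=0 b=-1031/1140 c=1249/760 d=-503/2280
  seg 2: a=3 b=689/228 c=243/760 d=-2519/6840
  seg 3: a=5 b=-11407/2280 c=-569/190 d=1367/456
  seg 4: a=0 b=-2279/1140 c=4559/760 d=-4559/2280
S(13/2) = 12917/6080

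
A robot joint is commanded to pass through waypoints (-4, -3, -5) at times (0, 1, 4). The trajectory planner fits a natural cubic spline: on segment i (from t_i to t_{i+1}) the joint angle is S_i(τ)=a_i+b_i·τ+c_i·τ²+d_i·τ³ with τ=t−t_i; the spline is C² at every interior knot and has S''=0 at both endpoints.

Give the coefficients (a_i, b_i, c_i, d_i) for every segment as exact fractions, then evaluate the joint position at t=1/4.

  seg 0: a=-4 b=29/24 c=0 d=-5/24
  seg 1: a=-3 b=7/12 c=-5/8 d=5/72
S(1/4) = -1895/512

Δ: Δ0=1, Δ1=-2/3
row 1: diag=8, rhs=-10; c'=3/8, d'=-5/4
back: M1=-5/4
M: M0=0, M1=-5/4, M2=0
seg 0: a=-4, c=M0/2=0, d=(M1−M0)/(6·1)=-5/24, b=Δ0−h0·(2M0+M1)/6=29/24
seg 1: a=-3, c=M1/2=-5/8, d=(M2−M1)/(6·3)=5/72, b=Δ1−h1·(2M1+M2)/6=7/12
t_q=1/4 → seg 0, τ=1/4; S=-4+29/24·τ+0·τ²+-5/24·τ³=-1895/512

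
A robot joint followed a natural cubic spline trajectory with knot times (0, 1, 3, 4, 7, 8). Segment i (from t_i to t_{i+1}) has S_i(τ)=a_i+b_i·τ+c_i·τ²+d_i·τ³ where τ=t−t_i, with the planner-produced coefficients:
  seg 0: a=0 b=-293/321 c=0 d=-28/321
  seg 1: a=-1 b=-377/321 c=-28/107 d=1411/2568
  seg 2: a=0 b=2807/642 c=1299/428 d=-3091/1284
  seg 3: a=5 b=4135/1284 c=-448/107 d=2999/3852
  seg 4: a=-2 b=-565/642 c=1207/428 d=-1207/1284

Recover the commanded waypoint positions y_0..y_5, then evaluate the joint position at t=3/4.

y_0=0 y_1=-1 y_2=0 y_3=5 y_4=-2 y_5=-1
S(3/4) = -1235/1712

y_0 = S_0(0) = a_0 = 0
y_1 = S_1(0) = a_1 = -1
y_2 = S_2(0) = a_2 = 0
y_3 = S_3(0) = a_3 = 5
y_4 = S_4(0) = a_4 = -2
y_5 = S_4(1) = -1
t_q=3/4 is in segment 0 (τ=3/4); S_0(τ)=-1235/1712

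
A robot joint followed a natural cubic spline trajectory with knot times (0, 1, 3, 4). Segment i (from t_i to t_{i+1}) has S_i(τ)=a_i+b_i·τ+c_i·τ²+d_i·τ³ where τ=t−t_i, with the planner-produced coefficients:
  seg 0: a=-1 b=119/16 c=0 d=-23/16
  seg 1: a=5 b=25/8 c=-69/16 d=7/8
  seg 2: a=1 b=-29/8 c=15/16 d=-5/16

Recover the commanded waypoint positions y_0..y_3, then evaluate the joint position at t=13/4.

y_0 = S_0(0) = a_0 = -1
y_1 = S_1(0) = a_1 = 5
y_2 = S_2(0) = a_2 = 1
y_3 = S_2(1) = -2
t_q=13/4 is in segment 2 (τ=1/4); S_2(τ)=151/1024

y_0=-1 y_1=5 y_2=1 y_3=-2
S(13/4) = 151/1024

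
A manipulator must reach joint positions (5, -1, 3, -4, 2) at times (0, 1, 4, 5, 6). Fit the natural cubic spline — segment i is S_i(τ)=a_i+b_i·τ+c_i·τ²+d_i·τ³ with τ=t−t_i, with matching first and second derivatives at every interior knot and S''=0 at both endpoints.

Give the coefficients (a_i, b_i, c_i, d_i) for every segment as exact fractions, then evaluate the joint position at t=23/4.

Δ: Δ0=-6, Δ1=4/3, Δ2=-7, Δ3=6
row 1: diag=8, rhs=44; c'=3/8, d'=11/2
row 2: denom=8−3·3/8=55/8; d'=(-50−3·11/2)/(55/8)=-532/55
row 3: denom=4−1·8/55=212/55; d'=(78−1·-532/55)/(212/55)=2411/106
back: M3=2411/106
back: M2=-532/55−8/55·2411/106=-688/53
back: M1=11/2−3/8·-688/53=1099/106
M: M0=0, M1=1099/106, M2=-688/53, M3=2411/106, M4=0
seg 0: a=5, c=M0/2=0, d=(M1−M0)/(6·1)=1099/636, b=Δ0−h0·(2M0+M1)/6=-4915/636
seg 1: a=-1, c=M1/2=1099/212, d=(M2−M1)/(6·3)=-275/212, b=Δ1−h1·(2M1+M2)/6=-809/318
seg 2: a=3, c=M2/2=-344/53, d=(M3−M2)/(6·1)=3787/636, b=Δ2−h2·(2M2+M3)/6=-4111/636
seg 3: a=-4, c=M3/2=2411/212, d=(M4−M3)/(6·1)=-2411/636, b=Δ3−h3·(2M3+M4)/6=-503/318
t_q=23/4 → seg 3, τ=3/4; S=-4+-503/318·τ+2411/212·τ²+-2411/636·τ³=-5271/13568

  seg 0: a=5 b=-4915/636 c=0 d=1099/636
  seg 1: a=-1 b=-809/318 c=1099/212 d=-275/212
  seg 2: a=3 b=-4111/636 c=-344/53 d=3787/636
  seg 3: a=-4 b=-503/318 c=2411/212 d=-2411/636
S(23/4) = -5271/13568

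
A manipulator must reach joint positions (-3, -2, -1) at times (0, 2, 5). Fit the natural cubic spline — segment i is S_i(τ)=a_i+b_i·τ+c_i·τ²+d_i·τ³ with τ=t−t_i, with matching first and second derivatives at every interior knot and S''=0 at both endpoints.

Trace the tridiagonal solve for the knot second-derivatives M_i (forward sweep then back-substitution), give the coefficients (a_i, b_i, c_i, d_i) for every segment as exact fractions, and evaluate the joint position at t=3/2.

  seg 0: a=-3 b=8/15 c=0 d=-1/120
  seg 1: a=-2 b=13/30 c=-1/20 d=1/180
S(3/2) = -713/320

Δ: Δ0=1/2, Δ1=1/3
row 1: diag=10, rhs=-1; c'=3/10, d'=-1/10
back: M1=-1/10
M: M0=0, M1=-1/10, M2=0
seg 0: a=-3, c=M0/2=0, d=(M1−M0)/(6·2)=-1/120, b=Δ0−h0·(2M0+M1)/6=8/15
seg 1: a=-2, c=M1/2=-1/20, d=(M2−M1)/(6·3)=1/180, b=Δ1−h1·(2M1+M2)/6=13/30
t_q=3/2 → seg 0, τ=3/2; S=-3+8/15·τ+0·τ²+-1/120·τ³=-713/320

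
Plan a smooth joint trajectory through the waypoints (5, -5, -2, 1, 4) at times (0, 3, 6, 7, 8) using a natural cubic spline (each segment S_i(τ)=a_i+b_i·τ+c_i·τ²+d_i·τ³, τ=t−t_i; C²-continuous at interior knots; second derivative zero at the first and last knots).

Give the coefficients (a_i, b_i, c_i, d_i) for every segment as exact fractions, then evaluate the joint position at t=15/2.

  seg 0: a=5 b=-1451/336 c=0 d=331/3024
  seg 1: a=-5 b=-229/168 c=331/336 d=-199/3024
  seg 2: a=-2 b=133/48 c=11/28 d=-55/336
  seg 3: a=1 b=515/168 c=-11/112 d=11/336
S(15/2) = 2251/896

Δ: Δ0=-10/3, Δ1=1, Δ2=3, Δ3=3
row 1: diag=12, rhs=26; c'=1/4, d'=13/6
row 2: denom=8−3·1/4=29/4; d'=(12−3·13/6)/(29/4)=22/29
row 3: denom=4−1·4/29=112/29; d'=(0−1·22/29)/(112/29)=-11/56
back: M3=-11/56
back: M2=22/29−4/29·-11/56=11/14
back: M1=13/6−1/4·11/14=331/168
M: M0=0, M1=331/168, M2=11/14, M3=-11/56, M4=0
seg 0: a=5, c=M0/2=0, d=(M1−M0)/(6·3)=331/3024, b=Δ0−h0·(2M0+M1)/6=-1451/336
seg 1: a=-5, c=M1/2=331/336, d=(M2−M1)/(6·3)=-199/3024, b=Δ1−h1·(2M1+M2)/6=-229/168
seg 2: a=-2, c=M2/2=11/28, d=(M3−M2)/(6·1)=-55/336, b=Δ2−h2·(2M2+M3)/6=133/48
seg 3: a=1, c=M3/2=-11/112, d=(M4−M3)/(6·1)=11/336, b=Δ3−h3·(2M3+M4)/6=515/168
t_q=15/2 → seg 3, τ=1/2; S=1+515/168·τ+-11/112·τ²+11/336·τ³=2251/896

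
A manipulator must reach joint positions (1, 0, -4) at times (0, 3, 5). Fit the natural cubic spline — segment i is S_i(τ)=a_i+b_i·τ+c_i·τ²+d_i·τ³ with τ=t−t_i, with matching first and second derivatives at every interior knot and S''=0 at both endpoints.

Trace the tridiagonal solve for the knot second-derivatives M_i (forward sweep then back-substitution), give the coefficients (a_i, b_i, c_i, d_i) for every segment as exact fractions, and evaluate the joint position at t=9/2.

Δ: Δ0=-1/3, Δ1=-2
row 1: diag=10, rhs=-10; c'=1/5, d'=-1
back: M1=-1
M: M0=0, M1=-1, M2=0
seg 0: a=1, c=M0/2=0, d=(M1−M0)/(6·3)=-1/18, b=Δ0−h0·(2M0+M1)/6=1/6
seg 1: a=0, c=M1/2=-1/2, d=(M2−M1)/(6·2)=1/12, b=Δ1−h1·(2M1+M2)/6=-4/3
t_q=9/2 → seg 1, τ=3/2; S=0+-4/3·τ+-1/2·τ²+1/12·τ³=-91/32

  seg 0: a=1 b=1/6 c=0 d=-1/18
  seg 1: a=0 b=-4/3 c=-1/2 d=1/12
S(9/2) = -91/32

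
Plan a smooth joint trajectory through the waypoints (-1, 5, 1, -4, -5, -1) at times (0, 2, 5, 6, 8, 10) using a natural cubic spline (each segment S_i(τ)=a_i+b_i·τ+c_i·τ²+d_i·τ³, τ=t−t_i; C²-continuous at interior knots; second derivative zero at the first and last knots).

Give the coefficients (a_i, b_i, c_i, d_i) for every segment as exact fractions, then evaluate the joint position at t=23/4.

  seg 0: a=-1 b=16439/4566 c=0 d=-2741/18264
  seg 1: a=5 b=4108/2283 c=-2741/3044 d=-1313/27396
  seg 2: a=1 b=-44723/9132 c=-2027/1522 d=11225/9132
  seg 3: a=-4 b=-8843/2283 c=7171/3044 d=-3055/9132
  seg 4: a=-5 b=3505/2283 c=1061/3044 d=-1061/18264
S(23/4) = -565671/194816

Δ: Δ0=3, Δ1=-4/3, Δ2=-5, Δ3=-1/2, Δ4=2
row 1: diag=10, rhs=-26; c'=3/10, d'=-13/5
row 2: denom=8−3·3/10=71/10; d'=(-22−3·-13/5)/(71/10)=-2
row 3: denom=6−1·10/71=416/71; d'=(27−1·-2)/(416/71)=2059/416
row 4: denom=8−2·71/208=761/104; d'=(15−2·2059/416)/(761/104)=1061/1522
back: M4=1061/1522
back: M3=2059/416−71/208·1061/1522=7171/1522
back: M2=-2−10/71·7171/1522=-2027/761
back: M1=-13/5−3/10·-2027/761=-2741/1522
M: M0=0, M1=-2741/1522, M2=-2027/761, M3=7171/1522, M4=1061/1522, M5=0
seg 0: a=-1, c=M0/2=0, d=(M1−M0)/(6·2)=-2741/18264, b=Δ0−h0·(2M0+M1)/6=16439/4566
seg 1: a=5, c=M1/2=-2741/3044, d=(M2−M1)/(6·3)=-1313/27396, b=Δ1−h1·(2M1+M2)/6=4108/2283
seg 2: a=1, c=M2/2=-2027/1522, d=(M3−M2)/(6·1)=11225/9132, b=Δ2−h2·(2M2+M3)/6=-44723/9132
seg 3: a=-4, c=M3/2=7171/3044, d=(M4−M3)/(6·2)=-3055/9132, b=Δ3−h3·(2M3+M4)/6=-8843/2283
seg 4: a=-5, c=M4/2=1061/3044, d=(M5−M4)/(6·2)=-1061/18264, b=Δ4−h4·(2M4+M5)/6=3505/2283
t_q=23/4 → seg 2, τ=3/4; S=1+-44723/9132·τ+-2027/1522·τ²+11225/9132·τ³=-565671/194816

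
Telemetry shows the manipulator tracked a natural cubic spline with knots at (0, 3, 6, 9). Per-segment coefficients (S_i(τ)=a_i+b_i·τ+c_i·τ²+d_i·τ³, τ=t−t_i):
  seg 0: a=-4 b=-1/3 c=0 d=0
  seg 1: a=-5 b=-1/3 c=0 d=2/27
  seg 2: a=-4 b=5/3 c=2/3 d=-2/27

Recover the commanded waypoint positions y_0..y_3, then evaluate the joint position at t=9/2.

y_0 = S_0(0) = a_0 = -4
y_1 = S_1(0) = a_1 = -5
y_2 = S_2(0) = a_2 = -4
y_3 = S_2(3) = 5
t_q=9/2 is in segment 1 (τ=3/2); S_1(τ)=-21/4

y_0=-4 y_1=-5 y_2=-4 y_3=5
S(9/2) = -21/4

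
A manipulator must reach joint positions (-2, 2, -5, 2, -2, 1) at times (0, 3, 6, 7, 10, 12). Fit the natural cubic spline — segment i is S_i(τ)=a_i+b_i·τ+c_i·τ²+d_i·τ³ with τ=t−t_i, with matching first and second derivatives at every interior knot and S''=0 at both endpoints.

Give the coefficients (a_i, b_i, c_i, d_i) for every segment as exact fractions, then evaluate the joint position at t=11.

Δ: Δ0=4/3, Δ1=-7/3, Δ2=7, Δ3=-4/3, Δ4=3/2
row 1: diag=12, rhs=-22; c'=1/4, d'=-11/6
row 2: denom=8−3·1/4=29/4; d'=(56−3·-11/6)/(29/4)=246/29
row 3: denom=8−1·4/29=228/29; d'=(-50−1·246/29)/(228/29)=-424/57
row 4: denom=10−3·29/76=673/76; d'=(17−3·-424/57)/(673/76)=2988/673
back: M4=2988/673
back: M3=-424/57−29/76·2988/673=-18439/2019
back: M2=246/29−4/29·-18439/2019=19670/2019
back: M1=-11/6−1/4·19670/2019=-2873/673
M: M0=0, M1=-2873/673, M2=19670/2019, M3=-18439/2019, M4=2988/673, M5=0
seg 0: a=-2, c=M0/2=0, d=(M1−M0)/(6·3)=-2873/12114, b=Δ0−h0·(2M0+M1)/6=14003/4038
seg 1: a=2, c=M1/2=-2873/1346, d=(M2−M1)/(6·3)=28289/36342, b=Δ1−h1·(2M1+M2)/6=-5927/2019
seg 2: a=-5, c=M2/2=9835/2019, d=(M3−M2)/(6·1)=-12703/4038, b=Δ2−h2·(2M2+M3)/6=21299/4038
seg 3: a=2, c=M3/2=-18439/4038, d=(M4−M3)/(6·3)=27403/36342, b=Δ3−h3·(2M3+M4)/6=3755/673
seg 4: a=-2, c=M4/2=1494/673, d=(M5−M4)/(6·2)=-249/673, b=Δ4−h4·(2M4+M5)/6=-1965/1346
t_q=11 → seg 4, τ=1; S=-2+-1965/1346·τ+1494/673·τ²+-249/673·τ³=-2167/1346

  seg 0: a=-2 b=14003/4038 c=0 d=-2873/12114
  seg 1: a=2 b=-5927/2019 c=-2873/1346 d=28289/36342
  seg 2: a=-5 b=21299/4038 c=9835/2019 d=-12703/4038
  seg 3: a=2 b=3755/673 c=-18439/4038 d=27403/36342
  seg 4: a=-2 b=-1965/1346 c=1494/673 d=-249/673
S(11) = -2167/1346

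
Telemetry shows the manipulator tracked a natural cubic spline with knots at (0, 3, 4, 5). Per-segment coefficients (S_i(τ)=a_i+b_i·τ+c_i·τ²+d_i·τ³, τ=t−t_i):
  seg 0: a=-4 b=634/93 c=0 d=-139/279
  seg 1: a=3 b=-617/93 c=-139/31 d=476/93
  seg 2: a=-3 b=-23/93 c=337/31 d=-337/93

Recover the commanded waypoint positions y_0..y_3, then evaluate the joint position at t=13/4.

y_0 = S_0(0) = a_0 = -4
y_1 = S_1(0) = a_1 = 3
y_2 = S_2(0) = a_2 = -3
y_3 = S_2(1) = 4
t_q=13/4 is in segment 1 (τ=1/4); S_1(τ)=283/248

y_0=-4 y_1=3 y_2=-3 y_3=4
S(13/4) = 283/248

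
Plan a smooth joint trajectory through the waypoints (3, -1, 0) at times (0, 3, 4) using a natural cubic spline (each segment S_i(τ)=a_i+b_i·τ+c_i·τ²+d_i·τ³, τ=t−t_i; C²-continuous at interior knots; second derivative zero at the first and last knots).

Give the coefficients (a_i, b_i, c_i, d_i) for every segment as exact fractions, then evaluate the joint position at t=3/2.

Δ: Δ0=-4/3, Δ1=1
row 1: diag=8, rhs=14; c'=1/8, d'=7/4
back: M1=7/4
M: M0=0, M1=7/4, M2=0
seg 0: a=3, c=M0/2=0, d=(M1−M0)/(6·3)=7/72, b=Δ0−h0·(2M0+M1)/6=-53/24
seg 1: a=-1, c=M1/2=7/8, d=(M2−M1)/(6·1)=-7/24, b=Δ1−h1·(2M1+M2)/6=5/12
t_q=3/2 → seg 0, τ=3/2; S=3+-53/24·τ+0·τ²+7/72·τ³=1/64

  seg 0: a=3 b=-53/24 c=0 d=7/72
  seg 1: a=-1 b=5/12 c=7/8 d=-7/24
S(3/2) = 1/64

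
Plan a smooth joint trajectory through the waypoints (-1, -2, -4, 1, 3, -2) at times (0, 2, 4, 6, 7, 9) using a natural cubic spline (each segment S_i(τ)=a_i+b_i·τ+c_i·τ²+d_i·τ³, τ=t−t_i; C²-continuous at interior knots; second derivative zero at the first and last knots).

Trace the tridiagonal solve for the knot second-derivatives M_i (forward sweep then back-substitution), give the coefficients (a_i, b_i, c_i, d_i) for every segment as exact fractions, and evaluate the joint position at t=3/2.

  seg 0: a=-1 b=-55/477 c=0 d=-367/3816
  seg 1: a=-2 b=-1211/954 c=-367/636 d=679/1908
  seg 2: a=-4 b=661/954 c=991/636 d=-1249/3816
  seg 3: a=1 b=1430/477 c=-43/106 d=-565/954
  seg 4: a=3 b=391/954 c=-347/159 d=347/954
S(3/2) = -15239/10176

Δ: Δ0=-1/2, Δ1=-1, Δ2=5/2, Δ3=2, Δ4=-5/2
row 1: diag=8, rhs=-3; c'=1/4, d'=-3/8
row 2: denom=8−2·1/4=15/2; d'=(21−2·-3/8)/(15/2)=29/10
row 3: denom=6−2·4/15=82/15; d'=(-3−2·29/10)/(82/15)=-66/41
row 4: denom=6−1·15/82=477/82; d'=(-27−1·-66/41)/(477/82)=-694/159
back: M4=-694/159
back: M3=-66/41−15/82·-694/159=-43/53
back: M2=29/10−4/15·-43/53=991/318
back: M1=-3/8−1/4·991/318=-367/318
M: M0=0, M1=-367/318, M2=991/318, M3=-43/53, M4=-694/159, M5=0
seg 0: a=-1, c=M0/2=0, d=(M1−M0)/(6·2)=-367/3816, b=Δ0−h0·(2M0+M1)/6=-55/477
seg 1: a=-2, c=M1/2=-367/636, d=(M2−M1)/(6·2)=679/1908, b=Δ1−h1·(2M1+M2)/6=-1211/954
seg 2: a=-4, c=M2/2=991/636, d=(M3−M2)/(6·2)=-1249/3816, b=Δ2−h2·(2M2+M3)/6=661/954
seg 3: a=1, c=M3/2=-43/106, d=(M4−M3)/(6·1)=-565/954, b=Δ3−h3·(2M3+M4)/6=1430/477
seg 4: a=3, c=M4/2=-347/159, d=(M5−M4)/(6·2)=347/954, b=Δ4−h4·(2M4+M5)/6=391/954
t_q=3/2 → seg 0, τ=3/2; S=-1+-55/477·τ+0·τ²+-367/3816·τ³=-15239/10176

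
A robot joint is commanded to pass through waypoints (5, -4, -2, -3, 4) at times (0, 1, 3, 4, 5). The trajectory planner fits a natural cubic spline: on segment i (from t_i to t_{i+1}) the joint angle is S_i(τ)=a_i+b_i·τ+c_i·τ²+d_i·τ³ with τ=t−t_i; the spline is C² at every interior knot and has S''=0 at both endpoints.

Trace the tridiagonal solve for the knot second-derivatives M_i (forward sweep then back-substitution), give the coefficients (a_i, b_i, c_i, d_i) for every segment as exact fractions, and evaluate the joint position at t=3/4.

Δ: Δ0=-9, Δ1=1, Δ2=-1, Δ3=7
row 1: diag=6, rhs=60; c'=1/3, d'=10
row 2: denom=6−2·1/3=16/3; d'=(-12−2·10)/(16/3)=-6
row 3: denom=4−1·3/16=61/16; d'=(48−1·-6)/(61/16)=864/61
back: M3=864/61
back: M2=-6−3/16·864/61=-528/61
back: M1=10−1/3·-528/61=786/61
M: M0=0, M1=786/61, M2=-528/61, M3=864/61, M4=0
seg 0: a=5, c=M0/2=0, d=(M1−M0)/(6·1)=131/61, b=Δ0−h0·(2M0+M1)/6=-680/61
seg 1: a=-4, c=M1/2=393/61, d=(M2−M1)/(6·2)=-219/122, b=Δ1−h1·(2M1+M2)/6=-287/61
seg 2: a=-2, c=M2/2=-264/61, d=(M3−M2)/(6·1)=232/61, b=Δ2−h2·(2M2+M3)/6=-29/61
seg 3: a=-3, c=M3/2=432/61, d=(M4−M3)/(6·1)=-144/61, b=Δ3−h3·(2M3+M4)/6=139/61
t_q=3/4 → seg 0, τ=3/4; S=5+-680/61·τ+0·τ²+131/61·τ³=-9583/3904

  seg 0: a=5 b=-680/61 c=0 d=131/61
  seg 1: a=-4 b=-287/61 c=393/61 d=-219/122
  seg 2: a=-2 b=-29/61 c=-264/61 d=232/61
  seg 3: a=-3 b=139/61 c=432/61 d=-144/61
S(3/4) = -9583/3904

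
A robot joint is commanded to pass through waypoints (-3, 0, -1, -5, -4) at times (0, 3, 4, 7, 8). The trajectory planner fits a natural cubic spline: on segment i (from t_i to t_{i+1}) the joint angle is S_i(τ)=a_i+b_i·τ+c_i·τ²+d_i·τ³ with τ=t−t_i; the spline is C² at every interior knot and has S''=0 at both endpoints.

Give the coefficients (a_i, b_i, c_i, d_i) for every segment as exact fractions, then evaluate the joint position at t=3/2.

Δ: Δ0=1, Δ1=-1, Δ2=-4/3, Δ3=1
row 1: diag=8, rhs=-12; c'=1/8, d'=-3/2
row 2: denom=8−1·1/8=63/8; d'=(-2−1·-3/2)/(63/8)=-4/63
row 3: denom=8−3·8/21=48/7; d'=(14−3·-4/63)/(48/7)=149/72
back: M3=149/72
back: M2=-4/63−8/21·149/72=-23/27
back: M1=-3/2−1/8·-23/27=-301/216
M: M0=0, M1=-301/216, M2=-23/27, M3=149/72, M4=0
seg 0: a=-3, c=M0/2=0, d=(M1−M0)/(6·3)=-301/3888, b=Δ0−h0·(2M0+M1)/6=733/432
seg 1: a=0, c=M1/2=-301/432, d=(M2−M1)/(6·1)=13/144, b=Δ1−h1·(2M1+M2)/6=-85/216
seg 2: a=-1, c=M2/2=-23/54, d=(M3−M2)/(6·3)=631/3888, b=Δ2−h2·(2M2+M3)/6=-655/432
seg 3: a=-5, c=M3/2=149/144, d=(M4−M3)/(6·1)=-149/432, b=Δ3−h3·(2M3+M4)/6=67/216
t_q=3/2 → seg 0, τ=3/2; S=-3+733/432·τ+0·τ²+-301/3888·τ³=-275/384

  seg 0: a=-3 b=733/432 c=0 d=-301/3888
  seg 1: a=0 b=-85/216 c=-301/432 d=13/144
  seg 2: a=-1 b=-655/432 c=-23/54 d=631/3888
  seg 3: a=-5 b=67/216 c=149/144 d=-149/432
S(3/2) = -275/384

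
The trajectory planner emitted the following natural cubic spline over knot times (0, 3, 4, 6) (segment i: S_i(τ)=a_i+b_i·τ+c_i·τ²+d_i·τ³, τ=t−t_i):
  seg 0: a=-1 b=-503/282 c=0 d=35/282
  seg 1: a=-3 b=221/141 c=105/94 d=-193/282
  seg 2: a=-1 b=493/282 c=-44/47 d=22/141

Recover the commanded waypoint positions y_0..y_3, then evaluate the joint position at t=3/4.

y_0=-1 y_1=-3 y_2=-1 y_3=0
S(3/4) = -13749/6016

y_0 = S_0(0) = a_0 = -1
y_1 = S_1(0) = a_1 = -3
y_2 = S_2(0) = a_2 = -1
y_3 = S_2(2) = 0
t_q=3/4 is in segment 0 (τ=3/4); S_0(τ)=-13749/6016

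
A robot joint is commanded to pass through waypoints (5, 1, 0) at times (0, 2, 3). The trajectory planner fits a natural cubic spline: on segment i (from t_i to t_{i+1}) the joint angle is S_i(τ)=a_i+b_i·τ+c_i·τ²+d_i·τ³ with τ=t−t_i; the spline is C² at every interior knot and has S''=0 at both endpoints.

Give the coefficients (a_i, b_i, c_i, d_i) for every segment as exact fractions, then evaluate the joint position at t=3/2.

Δ: Δ0=-2, Δ1=-1
row 1: diag=6, rhs=6; c'=1/6, d'=1
back: M1=1
M: M0=0, M1=1, M2=0
seg 0: a=5, c=M0/2=0, d=(M1−M0)/(6·2)=1/12, b=Δ0−h0·(2M0+M1)/6=-7/3
seg 1: a=1, c=M1/2=1/2, d=(M2−M1)/(6·1)=-1/6, b=Δ1−h1·(2M1+M2)/6=-4/3
t_q=3/2 → seg 0, τ=3/2; S=5+-7/3·τ+0·τ²+1/12·τ³=57/32

  seg 0: a=5 b=-7/3 c=0 d=1/12
  seg 1: a=1 b=-4/3 c=1/2 d=-1/6
S(3/2) = 57/32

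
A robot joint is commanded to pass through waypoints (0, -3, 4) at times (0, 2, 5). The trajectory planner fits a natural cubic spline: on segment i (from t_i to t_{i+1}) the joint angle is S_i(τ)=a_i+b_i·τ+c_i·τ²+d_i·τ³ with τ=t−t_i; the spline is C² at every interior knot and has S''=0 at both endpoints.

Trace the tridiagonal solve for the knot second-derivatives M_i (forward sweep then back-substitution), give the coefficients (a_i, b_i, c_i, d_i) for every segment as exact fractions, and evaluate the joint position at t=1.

Δ: Δ0=-3/2, Δ1=7/3
row 1: diag=10, rhs=23; c'=3/10, d'=23/10
back: M1=23/10
M: M0=0, M1=23/10, M2=0
seg 0: a=0, c=M0/2=0, d=(M1−M0)/(6·2)=23/120, b=Δ0−h0·(2M0+M1)/6=-34/15
seg 1: a=-3, c=M1/2=23/20, d=(M2−M1)/(6·3)=-23/180, b=Δ1−h1·(2M1+M2)/6=1/30
t_q=1 → seg 0, τ=1; S=0+-34/15·τ+0·τ²+23/120·τ³=-83/40

  seg 0: a=0 b=-34/15 c=0 d=23/120
  seg 1: a=-3 b=1/30 c=23/20 d=-23/180
S(1) = -83/40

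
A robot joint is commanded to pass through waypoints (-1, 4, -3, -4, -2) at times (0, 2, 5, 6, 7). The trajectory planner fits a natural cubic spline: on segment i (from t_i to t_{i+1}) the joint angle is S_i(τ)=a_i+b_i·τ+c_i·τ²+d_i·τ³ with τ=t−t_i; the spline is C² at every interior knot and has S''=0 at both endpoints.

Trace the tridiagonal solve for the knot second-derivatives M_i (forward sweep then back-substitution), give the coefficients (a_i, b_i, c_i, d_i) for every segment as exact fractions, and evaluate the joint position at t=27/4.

  seg 0: a=-1 b=1498/411 c=0 d=-941/3288
  seg 1: a=4 b=173/822 c=-941/548 d=1429/4932
  seg 2: a=-3 b=-3731/1644 c=122/137 d=623/1644
  seg 3: a=-4 b=533/822 c=1111/548 d=-1111/1644
S(27/4) = -93235/35072

Δ: Δ0=5/2, Δ1=-7/3, Δ2=-1, Δ3=2
row 1: diag=10, rhs=-29; c'=3/10, d'=-29/10
row 2: denom=8−3·3/10=71/10; d'=(8−3·-29/10)/(71/10)=167/71
row 3: denom=4−1·10/71=274/71; d'=(18−1·167/71)/(274/71)=1111/274
back: M3=1111/274
back: M2=167/71−10/71·1111/274=244/137
back: M1=-29/10−3/10·244/137=-941/274
M: M0=0, M1=-941/274, M2=244/137, M3=1111/274, M4=0
seg 0: a=-1, c=M0/2=0, d=(M1−M0)/(6·2)=-941/3288, b=Δ0−h0·(2M0+M1)/6=1498/411
seg 1: a=4, c=M1/2=-941/548, d=(M2−M1)/(6·3)=1429/4932, b=Δ1−h1·(2M1+M2)/6=173/822
seg 2: a=-3, c=M2/2=122/137, d=(M3−M2)/(6·1)=623/1644, b=Δ2−h2·(2M2+M3)/6=-3731/1644
seg 3: a=-4, c=M3/2=1111/548, d=(M4−M3)/(6·1)=-1111/1644, b=Δ3−h3·(2M3+M4)/6=533/822
t_q=27/4 → seg 3, τ=3/4; S=-4+533/822·τ+1111/548·τ²+-1111/1644·τ³=-93235/35072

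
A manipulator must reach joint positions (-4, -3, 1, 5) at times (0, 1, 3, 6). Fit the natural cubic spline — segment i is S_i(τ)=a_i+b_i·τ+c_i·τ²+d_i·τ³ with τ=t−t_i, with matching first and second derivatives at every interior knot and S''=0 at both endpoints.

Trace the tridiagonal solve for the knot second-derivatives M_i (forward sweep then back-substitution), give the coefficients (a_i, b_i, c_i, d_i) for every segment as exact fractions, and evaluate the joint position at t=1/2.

  seg 0: a=-4 b=67/84 c=0 d=17/84
  seg 1: a=-3 b=59/42 c=17/28 d=-13/84
  seg 2: a=1 b=83/42 c=-9/28 d=1/28
S(1/2) = -801/224

Δ: Δ0=1, Δ1=2, Δ2=4/3
row 1: diag=6, rhs=6; c'=1/3, d'=1
row 2: denom=10−2·1/3=28/3; d'=(-4−2·1)/(28/3)=-9/14
back: M2=-9/14
back: M1=1−1/3·-9/14=17/14
M: M0=0, M1=17/14, M2=-9/14, M3=0
seg 0: a=-4, c=M0/2=0, d=(M1−M0)/(6·1)=17/84, b=Δ0−h0·(2M0+M1)/6=67/84
seg 1: a=-3, c=M1/2=17/28, d=(M2−M1)/(6·2)=-13/84, b=Δ1−h1·(2M1+M2)/6=59/42
seg 2: a=1, c=M2/2=-9/28, d=(M3−M2)/(6·3)=1/28, b=Δ2−h2·(2M2+M3)/6=83/42
t_q=1/2 → seg 0, τ=1/2; S=-4+67/84·τ+0·τ²+17/84·τ³=-801/224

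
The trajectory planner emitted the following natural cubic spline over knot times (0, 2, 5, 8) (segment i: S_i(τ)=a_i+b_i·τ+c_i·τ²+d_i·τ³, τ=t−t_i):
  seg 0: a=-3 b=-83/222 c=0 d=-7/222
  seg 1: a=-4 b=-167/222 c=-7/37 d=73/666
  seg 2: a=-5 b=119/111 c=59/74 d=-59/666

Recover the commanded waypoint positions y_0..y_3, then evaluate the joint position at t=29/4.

y_0 = S_0(0) = a_0 = -3
y_1 = S_1(0) = a_1 = -4
y_2 = S_2(0) = a_2 = -5
y_3 = S_2(3) = 3
t_q=29/4 is in segment 2 (τ=9/4); S_2(τ)=2081/4736

y_0=-3 y_1=-4 y_2=-5 y_3=3
S(29/4) = 2081/4736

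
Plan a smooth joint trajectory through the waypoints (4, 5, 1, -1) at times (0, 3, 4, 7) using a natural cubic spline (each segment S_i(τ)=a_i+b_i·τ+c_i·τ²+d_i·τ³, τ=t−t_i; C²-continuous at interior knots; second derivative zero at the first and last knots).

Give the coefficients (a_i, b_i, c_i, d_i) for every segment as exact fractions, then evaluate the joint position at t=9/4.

  seg 0: a=4 b=15/7 c=0 d=-38/189
  seg 1: a=5 b=-23/7 c=-38/21 d=23/21
  seg 2: a=1 b=-76/21 c=31/21 d=-31/189
S(9/4) = 209/32

Δ: Δ0=1/3, Δ1=-4, Δ2=-2/3
row 1: diag=8, rhs=-26; c'=1/8, d'=-13/4
row 2: denom=8−1·1/8=63/8; d'=(20−1·-13/4)/(63/8)=62/21
back: M2=62/21
back: M1=-13/4−1/8·62/21=-76/21
M: M0=0, M1=-76/21, M2=62/21, M3=0
seg 0: a=4, c=M0/2=0, d=(M1−M0)/(6·3)=-38/189, b=Δ0−h0·(2M0+M1)/6=15/7
seg 1: a=5, c=M1/2=-38/21, d=(M2−M1)/(6·1)=23/21, b=Δ1−h1·(2M1+M2)/6=-23/7
seg 2: a=1, c=M2/2=31/21, d=(M3−M2)/(6·3)=-31/189, b=Δ2−h2·(2M2+M3)/6=-76/21
t_q=9/4 → seg 0, τ=9/4; S=4+15/7·τ+0·τ²+-38/189·τ³=209/32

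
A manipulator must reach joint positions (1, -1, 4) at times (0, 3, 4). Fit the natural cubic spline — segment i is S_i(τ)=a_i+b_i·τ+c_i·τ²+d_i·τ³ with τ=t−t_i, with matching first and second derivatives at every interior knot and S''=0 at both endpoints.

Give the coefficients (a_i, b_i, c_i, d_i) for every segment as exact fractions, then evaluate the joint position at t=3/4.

  seg 0: a=1 b=-67/24 c=0 d=17/72
  seg 1: a=-1 b=43/12 c=17/8 d=-17/24
S(3/4) = -509/512

Δ: Δ0=-2/3, Δ1=5
row 1: diag=8, rhs=34; c'=1/8, d'=17/4
back: M1=17/4
M: M0=0, M1=17/4, M2=0
seg 0: a=1, c=M0/2=0, d=(M1−M0)/(6·3)=17/72, b=Δ0−h0·(2M0+M1)/6=-67/24
seg 1: a=-1, c=M1/2=17/8, d=(M2−M1)/(6·1)=-17/24, b=Δ1−h1·(2M1+M2)/6=43/12
t_q=3/4 → seg 0, τ=3/4; S=1+-67/24·τ+0·τ²+17/72·τ³=-509/512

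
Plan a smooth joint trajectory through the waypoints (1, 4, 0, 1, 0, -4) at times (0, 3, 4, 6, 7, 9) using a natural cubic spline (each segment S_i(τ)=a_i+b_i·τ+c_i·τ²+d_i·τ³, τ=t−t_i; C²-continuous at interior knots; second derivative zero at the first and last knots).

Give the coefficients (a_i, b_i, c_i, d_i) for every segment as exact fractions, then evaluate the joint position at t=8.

Δ: Δ0=1, Δ1=-4, Δ2=1/2, Δ3=-1, Δ4=-2
row 1: diag=8, rhs=-30; c'=1/8, d'=-15/4
row 2: denom=6−1·1/8=47/8; d'=(27−1·-15/4)/(47/8)=246/47
row 3: denom=6−2·16/47=250/47; d'=(-9−2·246/47)/(250/47)=-183/50
row 4: denom=6−1·47/250=1453/250; d'=(-6−1·-183/50)/(1453/250)=-585/1453
back: M4=-585/1453
back: M3=-183/50−47/250·-585/1453=-5208/1453
back: M2=246/47−16/47·-5208/1453=9378/1453
back: M1=-15/4−1/8·9378/1453=-6621/1453
M: M0=0, M1=-6621/1453, M2=9378/1453, M3=-5208/1453, M4=-585/1453, M5=0
seg 0: a=1, c=M0/2=0, d=(M1−M0)/(6·3)=-2207/8718, b=Δ0−h0·(2M0+M1)/6=9527/2906
seg 1: a=4, c=M1/2=-6621/2906, d=(M2−M1)/(6·1)=5333/2906, b=Δ1−h1·(2M1+M2)/6=-5168/1453
seg 2: a=0, c=M2/2=4689/1453, d=(M3−M2)/(6·2)=-2431/2906, b=Δ2−h2·(2M2+M3)/6=-7579/2906
seg 3: a=1, c=M3/2=-2604/1453, d=(M4−M3)/(6·1)=1541/2906, b=Δ3−h3·(2M3+M4)/6=761/2906
seg 4: a=0, c=M4/2=-585/2906, d=(M5−M4)/(6·2)=195/5812, b=Δ4−h4·(2M4+M5)/6=-2516/1453
t_q=8 → seg 4, τ=1; S=0+-2516/1453·τ+-585/2906·τ²+195/5812·τ³=-11039/5812

  seg 0: a=1 b=9527/2906 c=0 d=-2207/8718
  seg 1: a=4 b=-5168/1453 c=-6621/2906 d=5333/2906
  seg 2: a=0 b=-7579/2906 c=4689/1453 d=-2431/2906
  seg 3: a=1 b=761/2906 c=-2604/1453 d=1541/2906
  seg 4: a=0 b=-2516/1453 c=-585/2906 d=195/5812
S(8) = -11039/5812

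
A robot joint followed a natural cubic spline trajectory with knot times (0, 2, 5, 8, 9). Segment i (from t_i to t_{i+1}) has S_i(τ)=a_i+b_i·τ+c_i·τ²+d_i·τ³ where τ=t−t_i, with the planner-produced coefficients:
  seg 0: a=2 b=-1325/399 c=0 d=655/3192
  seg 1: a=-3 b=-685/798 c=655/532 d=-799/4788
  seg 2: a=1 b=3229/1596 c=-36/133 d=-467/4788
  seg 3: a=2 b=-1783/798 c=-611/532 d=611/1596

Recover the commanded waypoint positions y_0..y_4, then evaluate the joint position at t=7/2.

y_0 = S_0(0) = a_0 = 2
y_1 = S_1(0) = a_1 = -3
y_2 = S_2(0) = a_2 = 1
y_3 = S_3(0) = a_3 = 2
y_4 = S_3(1) = -1
t_q=7/2 is in segment 1 (τ=3/2); S_1(τ)=-1265/608

y_0=2 y_1=-3 y_2=1 y_3=2 y_4=-1
S(7/2) = -1265/608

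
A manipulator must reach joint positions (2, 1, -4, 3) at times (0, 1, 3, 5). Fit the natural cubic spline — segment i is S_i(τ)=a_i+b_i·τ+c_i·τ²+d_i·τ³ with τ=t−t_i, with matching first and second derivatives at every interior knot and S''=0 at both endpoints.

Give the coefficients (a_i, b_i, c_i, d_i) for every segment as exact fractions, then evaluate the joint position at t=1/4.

  seg 0: a=2 b=-5/11 c=0 d=-6/11
  seg 1: a=1 b=-23/11 c=-18/11 d=63/88
  seg 2: a=-4 b=-1/22 c=117/44 d=-39/88
S(1/4) = 661/352

Δ: Δ0=-1, Δ1=-5/2, Δ2=7/2
row 1: diag=6, rhs=-9; c'=1/3, d'=-3/2
row 2: denom=8−2·1/3=22/3; d'=(36−2·-3/2)/(22/3)=117/22
back: M2=117/22
back: M1=-3/2−1/3·117/22=-36/11
M: M0=0, M1=-36/11, M2=117/22, M3=0
seg 0: a=2, c=M0/2=0, d=(M1−M0)/(6·1)=-6/11, b=Δ0−h0·(2M0+M1)/6=-5/11
seg 1: a=1, c=M1/2=-18/11, d=(M2−M1)/(6·2)=63/88, b=Δ1−h1·(2M1+M2)/6=-23/11
seg 2: a=-4, c=M2/2=117/44, d=(M3−M2)/(6·2)=-39/88, b=Δ2−h2·(2M2+M3)/6=-1/22
t_q=1/4 → seg 0, τ=1/4; S=2+-5/11·τ+0·τ²+-6/11·τ³=661/352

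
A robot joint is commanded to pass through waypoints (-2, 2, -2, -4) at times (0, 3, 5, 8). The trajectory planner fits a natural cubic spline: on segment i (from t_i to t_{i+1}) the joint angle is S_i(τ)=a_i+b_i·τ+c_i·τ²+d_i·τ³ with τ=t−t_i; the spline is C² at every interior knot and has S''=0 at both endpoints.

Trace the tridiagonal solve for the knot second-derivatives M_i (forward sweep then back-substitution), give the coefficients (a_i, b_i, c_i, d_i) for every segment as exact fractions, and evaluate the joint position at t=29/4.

Δ: Δ0=4/3, Δ1=-2, Δ2=-2/3
row 1: diag=10, rhs=-20; c'=1/5, d'=-2
row 2: denom=10−2·1/5=48/5; d'=(8−2·-2)/(48/5)=5/4
back: M2=5/4
back: M1=-2−1/5·5/4=-9/4
M: M0=0, M1=-9/4, M2=5/4, M3=0
seg 0: a=-2, c=M0/2=0, d=(M1−M0)/(6·3)=-1/8, b=Δ0−h0·(2M0+M1)/6=59/24
seg 1: a=2, c=M1/2=-9/8, d=(M2−M1)/(6·2)=7/24, b=Δ1−h1·(2M1+M2)/6=-11/12
seg 2: a=-2, c=M2/2=5/8, d=(M3−M2)/(6·3)=-5/72, b=Δ2−h2·(2M2+M3)/6=-23/12
t_q=29/4 → seg 2, τ=9/4; S=-2+-23/12·τ+5/8·τ²+-5/72·τ³=-2017/512

  seg 0: a=-2 b=59/24 c=0 d=-1/8
  seg 1: a=2 b=-11/12 c=-9/8 d=7/24
  seg 2: a=-2 b=-23/12 c=5/8 d=-5/72
S(29/4) = -2017/512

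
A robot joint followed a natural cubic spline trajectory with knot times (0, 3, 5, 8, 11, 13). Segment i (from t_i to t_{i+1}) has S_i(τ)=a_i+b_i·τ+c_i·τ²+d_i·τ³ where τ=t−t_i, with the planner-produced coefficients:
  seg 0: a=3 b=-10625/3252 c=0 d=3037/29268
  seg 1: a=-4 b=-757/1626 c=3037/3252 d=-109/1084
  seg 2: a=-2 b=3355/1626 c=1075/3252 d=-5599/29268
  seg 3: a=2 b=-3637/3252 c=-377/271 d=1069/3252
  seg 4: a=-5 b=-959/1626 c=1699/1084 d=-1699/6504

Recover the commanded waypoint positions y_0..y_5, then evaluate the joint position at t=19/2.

y_0=3 y_1=-4 y_2=-2 y_3=2 y_4=-5 y_5=-2
S(19/2) = -14727/8672

y_0 = S_0(0) = a_0 = 3
y_1 = S_1(0) = a_1 = -4
y_2 = S_2(0) = a_2 = -2
y_3 = S_3(0) = a_3 = 2
y_4 = S_4(0) = a_4 = -5
y_5 = S_4(2) = -2
t_q=19/2 is in segment 3 (τ=3/2); S_3(τ)=-14727/8672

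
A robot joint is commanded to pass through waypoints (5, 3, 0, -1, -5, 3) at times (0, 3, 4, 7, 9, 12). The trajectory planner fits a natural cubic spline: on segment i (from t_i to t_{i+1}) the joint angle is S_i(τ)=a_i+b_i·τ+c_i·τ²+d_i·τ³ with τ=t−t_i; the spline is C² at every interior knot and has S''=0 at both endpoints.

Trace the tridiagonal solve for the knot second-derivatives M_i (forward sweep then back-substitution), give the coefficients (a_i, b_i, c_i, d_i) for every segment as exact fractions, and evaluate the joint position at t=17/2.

Δ: Δ0=-2/3, Δ1=-3, Δ2=-1/3, Δ3=-2, Δ4=8/3
row 1: diag=8, rhs=-14; c'=1/8, d'=-7/4
row 2: denom=8−1·1/8=63/8; d'=(16−1·-7/4)/(63/8)=142/63
row 3: denom=10−3·8/21=62/7; d'=(-10−3·142/63)/(62/7)=-176/93
row 4: denom=10−2·7/31=296/31; d'=(28−2·-176/93)/(296/31)=739/222
back: M4=739/222
back: M3=-176/93−7/31·739/222=-587/222
back: M2=142/63−8/21·-587/222=362/111
back: M1=-7/4−1/8·362/111=-479/222
M: M0=0, M1=-479/222, M2=362/111, M3=-587/222, M4=739/222, M5=0
seg 0: a=5, c=M0/2=0, d=(M1−M0)/(6·3)=-479/3996, b=Δ0−h0·(2M0+M1)/6=61/148
seg 1: a=3, c=M1/2=-479/444, d=(M2−M1)/(6·1)=401/444, b=Δ1−h1·(2M1+M2)/6=-209/74
seg 2: a=0, c=M2/2=181/111, d=(M3−M2)/(6·3)=-437/1332, b=Δ2−h2·(2M2+M3)/6=-1009/444
seg 3: a=-1, c=M3/2=-587/444, d=(M4−M3)/(6·2)=221/444, b=Δ3−h3·(2M3+M4)/6=-299/222
seg 4: a=-5, c=M4/2=739/444, d=(M5−M4)/(6·3)=-739/3996, b=Δ4−h4·(2M4+M5)/6=-49/74
t_q=17/2 → seg 3, τ=3/2; S=-1+-299/222·τ+-587/444·τ²+221/444·τ³=-5109/1184

  seg 0: a=5 b=61/148 c=0 d=-479/3996
  seg 1: a=3 b=-209/74 c=-479/444 d=401/444
  seg 2: a=0 b=-1009/444 c=181/111 d=-437/1332
  seg 3: a=-1 b=-299/222 c=-587/444 d=221/444
  seg 4: a=-5 b=-49/74 c=739/444 d=-739/3996
S(17/2) = -5109/1184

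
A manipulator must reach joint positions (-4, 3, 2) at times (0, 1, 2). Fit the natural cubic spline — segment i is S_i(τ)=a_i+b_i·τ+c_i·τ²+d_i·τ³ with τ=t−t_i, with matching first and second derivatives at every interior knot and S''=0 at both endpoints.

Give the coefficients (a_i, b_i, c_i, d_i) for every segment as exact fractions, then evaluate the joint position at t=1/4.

  seg 0: a=-4 b=9 c=0 d=-2
  seg 1: a=3 b=3 c=-6 d=2
S(1/4) = -57/32

Δ: Δ0=7, Δ1=-1
row 1: diag=4, rhs=-48; c'=1/4, d'=-12
back: M1=-12
M: M0=0, M1=-12, M2=0
seg 0: a=-4, c=M0/2=0, d=(M1−M0)/(6·1)=-2, b=Δ0−h0·(2M0+M1)/6=9
seg 1: a=3, c=M1/2=-6, d=(M2−M1)/(6·1)=2, b=Δ1−h1·(2M1+M2)/6=3
t_q=1/4 → seg 0, τ=1/4; S=-4+9·τ+0·τ²+-2·τ³=-57/32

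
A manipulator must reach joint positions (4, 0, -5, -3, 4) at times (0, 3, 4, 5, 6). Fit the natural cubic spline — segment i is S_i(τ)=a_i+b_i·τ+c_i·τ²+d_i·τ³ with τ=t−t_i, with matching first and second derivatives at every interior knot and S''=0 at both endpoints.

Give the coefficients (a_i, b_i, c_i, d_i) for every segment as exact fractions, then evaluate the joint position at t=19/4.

  seg 0: a=4 b=119/174 c=0 d=-13/58
  seg 1: a=0 b=-467/87 c=-117/58 d=415/174
  seg 2: a=-5 b=-391/174 c=149/29 d=-155/174
  seg 3: a=-3 b=466/87 c=143/58 d=-143/174
S(19/4) = -15483/3712

Δ: Δ0=-4/3, Δ1=-5, Δ2=2, Δ3=7
row 1: diag=8, rhs=-22; c'=1/8, d'=-11/4
row 2: denom=4−1·1/8=31/8; d'=(42−1·-11/4)/(31/8)=358/31
row 3: denom=4−1·8/31=116/31; d'=(30−1·358/31)/(116/31)=143/29
back: M3=143/29
back: M2=358/31−8/31·143/29=298/29
back: M1=-11/4−1/8·298/29=-117/29
M: M0=0, M1=-117/29, M2=298/29, M3=143/29, M4=0
seg 0: a=4, c=M0/2=0, d=(M1−M0)/(6·3)=-13/58, b=Δ0−h0·(2M0+M1)/6=119/174
seg 1: a=0, c=M1/2=-117/58, d=(M2−M1)/(6·1)=415/174, b=Δ1−h1·(2M1+M2)/6=-467/87
seg 2: a=-5, c=M2/2=149/29, d=(M3−M2)/(6·1)=-155/174, b=Δ2−h2·(2M2+M3)/6=-391/174
seg 3: a=-3, c=M3/2=143/58, d=(M4−M3)/(6·1)=-143/174, b=Δ3−h3·(2M3+M4)/6=466/87
t_q=19/4 → seg 2, τ=3/4; S=-5+-391/174·τ+149/29·τ²+-155/174·τ³=-15483/3712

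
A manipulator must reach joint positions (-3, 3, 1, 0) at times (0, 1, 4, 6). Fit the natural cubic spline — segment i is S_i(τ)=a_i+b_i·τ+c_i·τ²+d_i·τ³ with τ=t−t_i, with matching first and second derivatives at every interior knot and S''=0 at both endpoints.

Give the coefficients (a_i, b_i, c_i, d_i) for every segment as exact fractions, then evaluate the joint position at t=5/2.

  seg 0: a=-3 b=2959/426 c=0 d=-403/426
  seg 1: a=3 b=875/213 c=-403/142 d=59/142
  seg 2: a=1 b=-725/426 c=64/71 d=-32/213
S(5/2) = 4747/1136

Δ: Δ0=6, Δ1=-2/3, Δ2=-1/2
row 1: diag=8, rhs=-40; c'=3/8, d'=-5
row 2: denom=10−3·3/8=71/8; d'=(1−3·-5)/(71/8)=128/71
back: M2=128/71
back: M1=-5−3/8·128/71=-403/71
M: M0=0, M1=-403/71, M2=128/71, M3=0
seg 0: a=-3, c=M0/2=0, d=(M1−M0)/(6·1)=-403/426, b=Δ0−h0·(2M0+M1)/6=2959/426
seg 1: a=3, c=M1/2=-403/142, d=(M2−M1)/(6·3)=59/142, b=Δ1−h1·(2M1+M2)/6=875/213
seg 2: a=1, c=M2/2=64/71, d=(M3−M2)/(6·2)=-32/213, b=Δ2−h2·(2M2+M3)/6=-725/426
t_q=5/2 → seg 1, τ=3/2; S=3+875/213·τ+-403/142·τ²+59/142·τ³=4747/1136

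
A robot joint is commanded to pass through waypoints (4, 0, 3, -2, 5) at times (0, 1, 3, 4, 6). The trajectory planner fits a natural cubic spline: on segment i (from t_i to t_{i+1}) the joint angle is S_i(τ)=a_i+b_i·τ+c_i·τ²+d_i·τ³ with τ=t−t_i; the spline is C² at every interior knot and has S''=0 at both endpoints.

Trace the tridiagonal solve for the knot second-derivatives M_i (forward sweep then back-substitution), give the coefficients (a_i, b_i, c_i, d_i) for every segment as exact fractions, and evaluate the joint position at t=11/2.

  seg 0: a=4 b=-2063/372 c=0 d=575/372
  seg 1: a=0 b=-169/186 c=575/124 d=-1277/744
  seg 2: a=3 b=-275/93 c=-351/62 d=673/186
  seg 3: a=-2 b=-637/186 c=161/31 d=-161/186
S(11/2) = 807/496

Δ: Δ0=-4, Δ1=3/2, Δ2=-5, Δ3=7/2
row 1: diag=6, rhs=33; c'=1/3, d'=11/2
row 2: denom=6−2·1/3=16/3; d'=(-39−2·11/2)/(16/3)=-75/8
row 3: denom=6−1·3/16=93/16; d'=(51−1·-75/8)/(93/16)=322/31
back: M3=322/31
back: M2=-75/8−3/16·322/31=-351/31
back: M1=11/2−1/3·-351/31=575/62
M: M0=0, M1=575/62, M2=-351/31, M3=322/31, M4=0
seg 0: a=4, c=M0/2=0, d=(M1−M0)/(6·1)=575/372, b=Δ0−h0·(2M0+M1)/6=-2063/372
seg 1: a=0, c=M1/2=575/124, d=(M2−M1)/(6·2)=-1277/744, b=Δ1−h1·(2M1+M2)/6=-169/186
seg 2: a=3, c=M2/2=-351/62, d=(M3−M2)/(6·1)=673/186, b=Δ2−h2·(2M2+M3)/6=-275/93
seg 3: a=-2, c=M3/2=161/31, d=(M4−M3)/(6·2)=-161/186, b=Δ3−h3·(2M3+M4)/6=-637/186
t_q=11/2 → seg 3, τ=3/2; S=-2+-637/186·τ+161/31·τ²+-161/186·τ³=807/496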